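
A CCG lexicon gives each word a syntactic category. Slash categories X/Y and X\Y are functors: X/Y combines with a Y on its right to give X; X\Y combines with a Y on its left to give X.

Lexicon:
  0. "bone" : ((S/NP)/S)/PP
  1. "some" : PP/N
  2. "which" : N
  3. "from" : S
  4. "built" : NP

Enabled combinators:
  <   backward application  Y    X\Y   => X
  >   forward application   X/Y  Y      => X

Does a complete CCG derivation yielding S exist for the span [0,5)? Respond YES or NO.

YES

[0,5] S   >
  [0,4] S/NP   >
    [0,3] (S/NP)/S   >
      [0,1] "bone" : ((S/NP)/S)/PP
      [1,3] PP   >
        [1,2] "some" : PP/N
        [2,3] "which" : N
    [3,4] "from" : S
  [4,5] "built" : NP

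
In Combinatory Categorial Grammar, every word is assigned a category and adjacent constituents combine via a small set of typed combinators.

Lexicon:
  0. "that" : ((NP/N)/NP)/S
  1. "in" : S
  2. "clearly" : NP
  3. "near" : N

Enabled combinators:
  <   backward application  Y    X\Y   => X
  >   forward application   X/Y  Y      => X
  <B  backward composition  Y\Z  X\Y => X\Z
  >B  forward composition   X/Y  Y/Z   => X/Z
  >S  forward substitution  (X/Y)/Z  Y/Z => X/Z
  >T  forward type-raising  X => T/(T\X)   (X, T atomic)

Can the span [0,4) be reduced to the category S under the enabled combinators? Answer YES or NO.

((NP/N)/NP)/S S NP N
CKY chart[0,4] = {N/(N\NP), NP, NP/(NP\NP), NP/(N\N), PP/(PP\NP), S/(S\NP)}; S ∉ chart

NO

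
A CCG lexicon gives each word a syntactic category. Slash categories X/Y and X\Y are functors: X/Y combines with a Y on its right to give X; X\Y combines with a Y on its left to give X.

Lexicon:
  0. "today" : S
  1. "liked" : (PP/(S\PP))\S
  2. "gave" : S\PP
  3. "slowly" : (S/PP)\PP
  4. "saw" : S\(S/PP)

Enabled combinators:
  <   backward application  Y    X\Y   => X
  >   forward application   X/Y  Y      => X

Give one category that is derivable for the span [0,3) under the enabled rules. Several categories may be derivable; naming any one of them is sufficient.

PP

[0,5] S   <
  [0,4] S/PP   <
    [0,3] PP   >
      [0,2] PP/(S\PP)   <
        [0,1] "today" : S
        [1,2] "liked" : (PP/(S\PP))\S
      [2,3] "gave" : S\PP
    [3,4] "slowly" : (S/PP)\PP
  [4,5] "saw" : S\(S/PP)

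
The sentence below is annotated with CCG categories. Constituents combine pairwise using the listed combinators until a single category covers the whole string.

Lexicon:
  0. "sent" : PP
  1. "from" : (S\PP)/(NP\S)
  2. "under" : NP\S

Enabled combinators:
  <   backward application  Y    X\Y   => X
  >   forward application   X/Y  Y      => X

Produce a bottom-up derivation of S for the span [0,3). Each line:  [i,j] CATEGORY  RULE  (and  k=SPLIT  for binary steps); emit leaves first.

[0,3] S   <
  [0,1] "sent" : PP
  [1,3] S\PP   >
    [1,2] "from" : (S\PP)/(NP\S)
    [2,3] "under" : NP\S

[0,1] PP  lex  "sent"
[1,2] (S\PP)/(NP\S)  lex  "from"
[2,3] NP\S  lex  "under"
[1,3] S\PP  >  k=2
[0,3] S  <  k=1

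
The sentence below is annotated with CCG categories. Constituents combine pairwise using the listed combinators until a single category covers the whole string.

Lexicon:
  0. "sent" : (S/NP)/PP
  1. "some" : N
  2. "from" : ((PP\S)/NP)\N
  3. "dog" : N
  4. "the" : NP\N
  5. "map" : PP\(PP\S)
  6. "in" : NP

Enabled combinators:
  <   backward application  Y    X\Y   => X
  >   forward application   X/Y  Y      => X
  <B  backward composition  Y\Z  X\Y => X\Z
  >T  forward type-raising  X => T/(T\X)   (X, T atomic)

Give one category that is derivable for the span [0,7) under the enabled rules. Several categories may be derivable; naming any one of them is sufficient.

S

[0,7] S   >
  [0,6] S/NP   >
    [0,1] "sent" : (S/NP)/PP
    [1,6] PP   <
      [1,5] PP\S   >
        [1,3] (PP\S)/NP   <
          [1,2] "some" : N
          [2,3] "from" : ((PP\S)/NP)\N
        [3,5] NP   <
          [3,4] "dog" : N
          [4,5] "the" : NP\N
      [5,6] "map" : PP\(PP\S)
  [6,7] "in" : NP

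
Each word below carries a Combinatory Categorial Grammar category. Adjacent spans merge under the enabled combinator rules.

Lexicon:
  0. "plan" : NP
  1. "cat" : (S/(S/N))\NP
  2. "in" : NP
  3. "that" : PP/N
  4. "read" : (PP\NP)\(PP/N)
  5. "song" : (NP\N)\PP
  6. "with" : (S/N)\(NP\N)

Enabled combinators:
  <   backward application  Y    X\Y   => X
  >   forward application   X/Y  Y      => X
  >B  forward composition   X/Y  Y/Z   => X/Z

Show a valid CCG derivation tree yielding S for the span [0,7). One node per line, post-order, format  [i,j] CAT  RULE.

[0,7] S   >
  [0,2] S/(S/N)   <
    [0,1] "plan" : NP
    [1,2] "cat" : (S/(S/N))\NP
  [2,7] S/N   <
    [2,6] NP\N   <
      [2,5] PP   <
        [2,3] "in" : NP
        [3,5] PP\NP   <
          [3,4] "that" : PP/N
          [4,5] "read" : (PP\NP)\(PP/N)
      [5,6] "song" : (NP\N)\PP
    [6,7] "with" : (S/N)\(NP\N)

[0,1] NP  lex  "plan"
[1,2] (S/(S/N))\NP  lex  "cat"
[0,2] S/(S/N)  <  k=1
[2,3] NP  lex  "in"
[3,4] PP/N  lex  "that"
[4,5] (PP\NP)\(PP/N)  lex  "read"
[3,5] PP\NP  <  k=4
[2,5] PP  <  k=3
[5,6] (NP\N)\PP  lex  "song"
[2,6] NP\N  <  k=5
[6,7] (S/N)\(NP\N)  lex  "with"
[2,7] S/N  <  k=6
[0,7] S  >  k=2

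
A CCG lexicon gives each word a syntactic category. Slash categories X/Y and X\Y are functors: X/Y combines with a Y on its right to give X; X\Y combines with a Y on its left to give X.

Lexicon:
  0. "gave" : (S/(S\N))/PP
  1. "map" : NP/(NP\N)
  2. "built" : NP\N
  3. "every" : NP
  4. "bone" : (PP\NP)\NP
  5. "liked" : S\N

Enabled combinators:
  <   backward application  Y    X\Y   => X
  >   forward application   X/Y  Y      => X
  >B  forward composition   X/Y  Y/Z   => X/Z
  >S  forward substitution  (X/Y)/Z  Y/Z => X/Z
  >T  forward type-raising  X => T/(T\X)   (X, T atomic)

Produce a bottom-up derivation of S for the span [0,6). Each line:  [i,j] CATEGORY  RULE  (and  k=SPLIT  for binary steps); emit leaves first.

[0,6] S   >
  [0,5] S/(S\N)   >
    [0,1] "gave" : (S/(S\N))/PP
    [1,5] PP   <
      [1,3] NP   >
        [1,2] "map" : NP/(NP\N)
        [2,3] "built" : NP\N
      [3,5] PP\NP   <
        [3,4] "every" : NP
        [4,5] "bone" : (PP\NP)\NP
  [5,6] "liked" : S\N

[0,1] (S/(S\N))/PP  lex  "gave"
[1,2] NP/(NP\N)  lex  "map"
[2,3] NP\N  lex  "built"
[1,3] NP  >  k=2
[3,4] NP  lex  "every"
[4,5] (PP\NP)\NP  lex  "bone"
[3,5] PP\NP  <  k=4
[1,5] PP  <  k=3
[0,5] S/(S\N)  >  k=1
[5,6] S\N  lex  "liked"
[0,6] S  >  k=5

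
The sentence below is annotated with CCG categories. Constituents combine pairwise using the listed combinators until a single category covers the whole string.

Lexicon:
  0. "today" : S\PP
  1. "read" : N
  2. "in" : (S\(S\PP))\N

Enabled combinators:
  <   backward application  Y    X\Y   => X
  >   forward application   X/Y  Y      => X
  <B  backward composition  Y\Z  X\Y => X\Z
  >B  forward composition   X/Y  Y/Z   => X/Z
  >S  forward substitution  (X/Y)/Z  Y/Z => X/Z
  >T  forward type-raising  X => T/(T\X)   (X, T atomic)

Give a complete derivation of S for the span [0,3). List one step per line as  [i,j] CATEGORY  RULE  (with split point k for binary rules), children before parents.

[0,3] S   <
  [0,1] "today" : S\PP
  [1,3] S\(S\PP)   <
    [1,2] "read" : N
    [2,3] "in" : (S\(S\PP))\N

[0,1] S\PP  lex  "today"
[1,2] N  lex  "read"
[2,3] (S\(S\PP))\N  lex  "in"
[1,3] S\(S\PP)  <  k=2
[0,3] S  <  k=1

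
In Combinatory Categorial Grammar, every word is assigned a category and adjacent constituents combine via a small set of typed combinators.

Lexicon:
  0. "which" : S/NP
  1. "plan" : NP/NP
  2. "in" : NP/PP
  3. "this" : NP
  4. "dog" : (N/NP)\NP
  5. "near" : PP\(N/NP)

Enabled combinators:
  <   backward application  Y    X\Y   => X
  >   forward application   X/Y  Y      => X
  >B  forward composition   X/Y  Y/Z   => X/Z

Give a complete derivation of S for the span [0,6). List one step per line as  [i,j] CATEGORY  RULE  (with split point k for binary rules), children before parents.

[0,6] S   >
  [0,3] S/PP   >B
    [0,2] S/NP   >B
      [0,1] "which" : S/NP
      [1,2] "plan" : NP/NP
    [2,3] "in" : NP/PP
  [3,6] PP   <
    [3,5] N/NP   <
      [3,4] "this" : NP
      [4,5] "dog" : (N/NP)\NP
    [5,6] "near" : PP\(N/NP)

[0,1] S/NP  lex  "which"
[1,2] NP/NP  lex  "plan"
[0,2] S/NP  >B  k=1
[2,3] NP/PP  lex  "in"
[0,3] S/PP  >B  k=2
[3,4] NP  lex  "this"
[4,5] (N/NP)\NP  lex  "dog"
[3,5] N/NP  <  k=4
[5,6] PP\(N/NP)  lex  "near"
[3,6] PP  <  k=5
[0,6] S  >  k=3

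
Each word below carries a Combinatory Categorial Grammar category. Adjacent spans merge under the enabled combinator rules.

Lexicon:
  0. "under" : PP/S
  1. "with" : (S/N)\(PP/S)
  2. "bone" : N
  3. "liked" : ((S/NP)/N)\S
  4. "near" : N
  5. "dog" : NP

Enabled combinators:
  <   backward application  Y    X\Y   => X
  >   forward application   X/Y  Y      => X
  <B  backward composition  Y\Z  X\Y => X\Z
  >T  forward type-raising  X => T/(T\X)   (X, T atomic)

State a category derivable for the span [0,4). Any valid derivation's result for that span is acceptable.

(S/NP)/N

[0,6] S   >
  [0,5] S/NP   >
    [0,4] (S/NP)/N   <
      [0,3] S   >
        [0,2] S/N   <
          [0,1] "under" : PP/S
          [1,2] "with" : (S/N)\(PP/S)
        [2,3] "bone" : N
      [3,4] "liked" : ((S/NP)/N)\S
    [4,5] "near" : N
  [5,6] "dog" : NP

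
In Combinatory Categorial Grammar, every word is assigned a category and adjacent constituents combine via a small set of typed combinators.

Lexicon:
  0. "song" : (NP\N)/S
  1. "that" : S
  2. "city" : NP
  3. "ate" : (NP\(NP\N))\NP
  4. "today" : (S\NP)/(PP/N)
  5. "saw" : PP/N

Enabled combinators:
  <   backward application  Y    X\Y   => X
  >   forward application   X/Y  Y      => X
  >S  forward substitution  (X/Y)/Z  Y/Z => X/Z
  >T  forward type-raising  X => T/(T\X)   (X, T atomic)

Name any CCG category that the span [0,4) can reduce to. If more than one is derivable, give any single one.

NP

[0,6] S   <
  [0,4] NP   <
    [0,2] NP\N   >
      [0,1] "song" : (NP\N)/S
      [1,2] "that" : S
    [2,4] NP\(NP\N)   <
      [2,3] "city" : NP
      [3,4] "ate" : (NP\(NP\N))\NP
  [4,6] S\NP   >
    [4,5] "today" : (S\NP)/(PP/N)
    [5,6] "saw" : PP/N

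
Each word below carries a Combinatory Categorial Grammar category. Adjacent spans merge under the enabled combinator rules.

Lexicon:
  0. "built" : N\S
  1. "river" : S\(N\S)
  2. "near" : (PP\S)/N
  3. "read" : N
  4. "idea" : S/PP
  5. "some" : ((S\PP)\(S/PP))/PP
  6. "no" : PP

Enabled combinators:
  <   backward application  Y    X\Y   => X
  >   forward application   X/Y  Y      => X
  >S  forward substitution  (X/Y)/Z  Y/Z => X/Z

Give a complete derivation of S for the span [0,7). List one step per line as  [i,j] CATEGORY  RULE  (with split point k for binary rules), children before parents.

[0,1] N\S  lex  "built"
[1,2] S\(N\S)  lex  "river"
[0,2] S  <  k=1
[2,3] (PP\S)/N  lex  "near"
[3,4] N  lex  "read"
[2,4] PP\S  >  k=3
[0,4] PP  <  k=2
[4,5] S/PP  lex  "idea"
[5,6] ((S\PP)\(S/PP))/PP  lex  "some"
[6,7] PP  lex  "no"
[5,7] (S\PP)\(S/PP)  >  k=6
[4,7] S\PP  <  k=5
[0,7] S  <  k=4

[0,7] S   <
  [0,4] PP   <
    [0,2] S   <
      [0,1] "built" : N\S
      [1,2] "river" : S\(N\S)
    [2,4] PP\S   >
      [2,3] "near" : (PP\S)/N
      [3,4] "read" : N
  [4,7] S\PP   <
    [4,5] "idea" : S/PP
    [5,7] (S\PP)\(S/PP)   >
      [5,6] "some" : ((S\PP)\(S/PP))/PP
      [6,7] "no" : PP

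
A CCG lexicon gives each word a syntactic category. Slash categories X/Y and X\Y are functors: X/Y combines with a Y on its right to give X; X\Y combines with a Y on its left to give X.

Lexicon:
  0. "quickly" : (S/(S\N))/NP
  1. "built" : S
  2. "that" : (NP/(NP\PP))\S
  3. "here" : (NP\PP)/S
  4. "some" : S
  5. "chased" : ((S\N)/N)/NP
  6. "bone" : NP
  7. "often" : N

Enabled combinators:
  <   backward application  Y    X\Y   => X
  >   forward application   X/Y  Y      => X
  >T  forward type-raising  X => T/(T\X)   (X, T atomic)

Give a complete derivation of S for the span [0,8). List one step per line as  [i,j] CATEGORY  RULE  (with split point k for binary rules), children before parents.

[0,8] S   >
  [0,5] S/(S\N)   >
    [0,1] "quickly" : (S/(S\N))/NP
    [1,5] NP   >
      [1,3] NP/(NP\PP)   <
        [1,2] "built" : S
        [2,3] "that" : (NP/(NP\PP))\S
      [3,5] NP\PP   >
        [3,4] "here" : (NP\PP)/S
        [4,5] "some" : S
  [5,8] S\N   >
    [5,7] (S\N)/N   >
      [5,6] "chased" : ((S\N)/N)/NP
      [6,7] "bone" : NP
    [7,8] "often" : N

[0,1] (S/(S\N))/NP  lex  "quickly"
[1,2] S  lex  "built"
[2,3] (NP/(NP\PP))\S  lex  "that"
[1,3] NP/(NP\PP)  <  k=2
[3,4] (NP\PP)/S  lex  "here"
[4,5] S  lex  "some"
[3,5] NP\PP  >  k=4
[1,5] NP  >  k=3
[0,5] S/(S\N)  >  k=1
[5,6] ((S\N)/N)/NP  lex  "chased"
[6,7] NP  lex  "bone"
[5,7] (S\N)/N  >  k=6
[7,8] N  lex  "often"
[5,8] S\N  >  k=7
[0,8] S  >  k=5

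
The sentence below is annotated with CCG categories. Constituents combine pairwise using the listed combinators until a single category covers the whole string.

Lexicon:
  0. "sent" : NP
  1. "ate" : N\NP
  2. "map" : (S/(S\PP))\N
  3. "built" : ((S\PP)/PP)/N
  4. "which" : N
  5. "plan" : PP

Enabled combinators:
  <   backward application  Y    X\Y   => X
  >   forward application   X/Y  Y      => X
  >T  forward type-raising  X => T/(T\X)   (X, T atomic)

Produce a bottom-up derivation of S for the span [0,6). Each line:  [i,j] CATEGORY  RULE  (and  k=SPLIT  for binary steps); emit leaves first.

[0,6] S   >
  [0,3] S/(S\PP)   <
    [0,2] N   >
      [0,1] N/(N\NP)   >T
        [0,1] "sent" : NP
      [1,2] "ate" : N\NP
    [2,3] "map" : (S/(S\PP))\N
  [3,6] S\PP   >
    [3,5] (S\PP)/PP   >
      [3,4] "built" : ((S\PP)/PP)/N
      [4,5] "which" : N
    [5,6] "plan" : PP

[0,1] NP  lex  "sent"
[0,1] N/(N\NP)  >T
[1,2] N\NP  lex  "ate"
[0,2] N  >  k=1
[2,3] (S/(S\PP))\N  lex  "map"
[0,3] S/(S\PP)  <  k=2
[3,4] ((S\PP)/PP)/N  lex  "built"
[4,5] N  lex  "which"
[3,5] (S\PP)/PP  >  k=4
[5,6] PP  lex  "plan"
[3,6] S\PP  >  k=5
[0,6] S  >  k=3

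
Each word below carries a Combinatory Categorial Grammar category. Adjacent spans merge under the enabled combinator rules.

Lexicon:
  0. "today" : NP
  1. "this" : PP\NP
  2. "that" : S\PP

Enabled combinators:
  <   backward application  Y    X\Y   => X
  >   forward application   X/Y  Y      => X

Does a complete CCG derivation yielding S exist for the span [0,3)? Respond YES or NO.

[0,3] S   <
  [0,2] PP   <
    [0,1] "today" : NP
    [1,2] "this" : PP\NP
  [2,3] "that" : S\PP

YES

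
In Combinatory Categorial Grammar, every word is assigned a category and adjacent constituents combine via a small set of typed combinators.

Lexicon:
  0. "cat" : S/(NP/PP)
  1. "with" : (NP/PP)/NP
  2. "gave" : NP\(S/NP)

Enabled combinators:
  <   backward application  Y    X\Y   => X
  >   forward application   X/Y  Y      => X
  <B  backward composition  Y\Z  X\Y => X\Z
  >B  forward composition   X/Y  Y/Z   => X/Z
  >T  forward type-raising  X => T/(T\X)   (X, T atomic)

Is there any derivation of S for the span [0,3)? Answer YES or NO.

NO

S/(NP/PP) (NP/PP)/NP NP\(S/NP)
CKY chart[0,3] = {N/(N\NP), NP, NP/(NP\NP), PP/(PP\NP), S/(S\NP)}; S ∉ chart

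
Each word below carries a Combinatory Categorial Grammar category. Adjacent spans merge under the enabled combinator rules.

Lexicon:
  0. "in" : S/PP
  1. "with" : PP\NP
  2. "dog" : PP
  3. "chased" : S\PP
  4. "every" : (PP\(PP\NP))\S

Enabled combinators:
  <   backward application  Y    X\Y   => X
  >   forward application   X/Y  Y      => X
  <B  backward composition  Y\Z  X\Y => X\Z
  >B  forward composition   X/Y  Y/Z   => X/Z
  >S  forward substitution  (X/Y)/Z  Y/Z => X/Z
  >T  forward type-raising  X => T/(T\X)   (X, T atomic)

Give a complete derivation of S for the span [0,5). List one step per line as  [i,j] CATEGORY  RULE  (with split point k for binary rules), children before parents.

[0,5] S   >
  [0,1] "in" : S/PP
  [1,5] PP   <
    [1,2] "with" : PP\NP
    [2,5] PP\(PP\NP)   <
      [2,4] S   >
        [2,3] S/(S\PP)   >T
          [2,3] "dog" : PP
        [3,4] "chased" : S\PP
      [4,5] "every" : (PP\(PP\NP))\S

[0,1] S/PP  lex  "in"
[1,2] PP\NP  lex  "with"
[2,3] PP  lex  "dog"
[2,3] S/(S\PP)  >T
[3,4] S\PP  lex  "chased"
[2,4] S  >  k=3
[4,5] (PP\(PP\NP))\S  lex  "every"
[2,5] PP\(PP\NP)  <  k=4
[1,5] PP  <  k=2
[0,5] S  >  k=1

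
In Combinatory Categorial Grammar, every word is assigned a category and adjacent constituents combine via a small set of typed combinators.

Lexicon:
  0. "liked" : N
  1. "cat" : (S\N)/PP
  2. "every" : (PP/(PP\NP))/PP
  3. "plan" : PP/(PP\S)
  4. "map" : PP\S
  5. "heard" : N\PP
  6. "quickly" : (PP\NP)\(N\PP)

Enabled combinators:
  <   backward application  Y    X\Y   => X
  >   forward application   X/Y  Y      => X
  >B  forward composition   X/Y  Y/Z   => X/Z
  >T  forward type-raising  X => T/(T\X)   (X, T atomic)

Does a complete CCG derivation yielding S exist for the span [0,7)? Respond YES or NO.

YES

[0,7] S   >
  [0,1] S/(S\N)   >T
    [0,1] "liked" : N
  [1,7] S\N   >
    [1,2] "cat" : (S\N)/PP
    [2,7] PP   >
      [2,5] PP/(PP\NP)   >
        [2,3] "every" : (PP/(PP\NP))/PP
        [3,5] PP   >
          [3,4] "plan" : PP/(PP\S)
          [4,5] "map" : PP\S
      [5,7] PP\NP   <
        [5,6] "heard" : N\PP
        [6,7] "quickly" : (PP\NP)\(N\PP)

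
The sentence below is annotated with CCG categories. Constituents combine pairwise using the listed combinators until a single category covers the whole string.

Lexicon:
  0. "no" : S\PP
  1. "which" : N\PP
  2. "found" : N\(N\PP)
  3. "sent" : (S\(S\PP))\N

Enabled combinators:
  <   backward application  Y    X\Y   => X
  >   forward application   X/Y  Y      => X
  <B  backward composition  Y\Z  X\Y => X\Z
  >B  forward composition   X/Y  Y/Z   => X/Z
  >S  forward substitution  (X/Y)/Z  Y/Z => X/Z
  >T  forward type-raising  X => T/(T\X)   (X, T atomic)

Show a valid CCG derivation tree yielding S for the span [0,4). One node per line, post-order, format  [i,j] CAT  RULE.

[0,1] S\PP  lex  "no"
[1,2] N\PP  lex  "which"
[2,3] N\(N\PP)  lex  "found"
[1,3] N  <  k=2
[3,4] (S\(S\PP))\N  lex  "sent"
[1,4] S\(S\PP)  <  k=3
[0,4] S  <  k=1

[0,4] S   <
  [0,1] "no" : S\PP
  [1,4] S\(S\PP)   <
    [1,3] N   <
      [1,2] "which" : N\PP
      [2,3] "found" : N\(N\PP)
    [3,4] "sent" : (S\(S\PP))\N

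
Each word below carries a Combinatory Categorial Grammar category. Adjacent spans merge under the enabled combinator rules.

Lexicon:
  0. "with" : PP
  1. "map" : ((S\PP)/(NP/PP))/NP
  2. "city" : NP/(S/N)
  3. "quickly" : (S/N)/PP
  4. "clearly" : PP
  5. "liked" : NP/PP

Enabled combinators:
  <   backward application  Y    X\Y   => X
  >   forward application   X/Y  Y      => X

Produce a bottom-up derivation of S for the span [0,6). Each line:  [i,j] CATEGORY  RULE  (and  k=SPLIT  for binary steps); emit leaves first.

[0,1] PP  lex  "with"
[1,2] ((S\PP)/(NP/PP))/NP  lex  "map"
[2,3] NP/(S/N)  lex  "city"
[3,4] (S/N)/PP  lex  "quickly"
[4,5] PP  lex  "clearly"
[3,5] S/N  >  k=4
[2,5] NP  >  k=3
[1,5] (S\PP)/(NP/PP)  >  k=2
[5,6] NP/PP  lex  "liked"
[1,6] S\PP  >  k=5
[0,6] S  <  k=1

[0,6] S   <
  [0,1] "with" : PP
  [1,6] S\PP   >
    [1,5] (S\PP)/(NP/PP)   >
      [1,2] "map" : ((S\PP)/(NP/PP))/NP
      [2,5] NP   >
        [2,3] "city" : NP/(S/N)
        [3,5] S/N   >
          [3,4] "quickly" : (S/N)/PP
          [4,5] "clearly" : PP
    [5,6] "liked" : NP/PP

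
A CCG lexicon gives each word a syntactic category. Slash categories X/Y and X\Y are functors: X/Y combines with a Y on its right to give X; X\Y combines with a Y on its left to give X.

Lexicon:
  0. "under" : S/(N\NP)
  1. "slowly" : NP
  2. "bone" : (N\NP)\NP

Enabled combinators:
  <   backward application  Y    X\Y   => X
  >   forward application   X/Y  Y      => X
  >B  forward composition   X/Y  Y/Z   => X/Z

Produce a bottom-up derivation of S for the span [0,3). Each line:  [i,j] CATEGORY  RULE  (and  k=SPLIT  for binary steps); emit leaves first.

[0,3] S   >
  [0,1] "under" : S/(N\NP)
  [1,3] N\NP   <
    [1,2] "slowly" : NP
    [2,3] "bone" : (N\NP)\NP

[0,1] S/(N\NP)  lex  "under"
[1,2] NP  lex  "slowly"
[2,3] (N\NP)\NP  lex  "bone"
[1,3] N\NP  <  k=2
[0,3] S  >  k=1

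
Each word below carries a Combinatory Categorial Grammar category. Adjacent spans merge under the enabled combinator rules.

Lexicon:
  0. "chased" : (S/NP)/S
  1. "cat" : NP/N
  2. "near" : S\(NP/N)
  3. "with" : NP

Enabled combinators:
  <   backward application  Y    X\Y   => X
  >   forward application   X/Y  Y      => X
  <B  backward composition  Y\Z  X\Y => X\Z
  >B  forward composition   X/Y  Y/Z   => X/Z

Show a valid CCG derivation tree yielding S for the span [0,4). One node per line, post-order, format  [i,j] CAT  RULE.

[0,4] S   >
  [0,3] S/NP   >
    [0,1] "chased" : (S/NP)/S
    [1,3] S   <
      [1,2] "cat" : NP/N
      [2,3] "near" : S\(NP/N)
  [3,4] "with" : NP

[0,1] (S/NP)/S  lex  "chased"
[1,2] NP/N  lex  "cat"
[2,3] S\(NP/N)  lex  "near"
[1,3] S  <  k=2
[0,3] S/NP  >  k=1
[3,4] NP  lex  "with"
[0,4] S  >  k=3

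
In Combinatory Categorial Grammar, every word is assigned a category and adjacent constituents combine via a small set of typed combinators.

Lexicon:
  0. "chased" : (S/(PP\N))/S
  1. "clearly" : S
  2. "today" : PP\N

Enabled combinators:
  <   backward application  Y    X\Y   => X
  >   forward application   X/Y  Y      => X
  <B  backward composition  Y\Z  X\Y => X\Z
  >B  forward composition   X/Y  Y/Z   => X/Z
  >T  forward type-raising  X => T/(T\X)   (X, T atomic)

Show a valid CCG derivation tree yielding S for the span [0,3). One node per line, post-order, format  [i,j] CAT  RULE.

[0,1] (S/(PP\N))/S  lex  "chased"
[1,2] S  lex  "clearly"
[0,2] S/(PP\N)  >  k=1
[2,3] PP\N  lex  "today"
[0,3] S  >  k=2

[0,3] S   >
  [0,2] S/(PP\N)   >
    [0,1] "chased" : (S/(PP\N))/S
    [1,2] "clearly" : S
  [2,3] "today" : PP\N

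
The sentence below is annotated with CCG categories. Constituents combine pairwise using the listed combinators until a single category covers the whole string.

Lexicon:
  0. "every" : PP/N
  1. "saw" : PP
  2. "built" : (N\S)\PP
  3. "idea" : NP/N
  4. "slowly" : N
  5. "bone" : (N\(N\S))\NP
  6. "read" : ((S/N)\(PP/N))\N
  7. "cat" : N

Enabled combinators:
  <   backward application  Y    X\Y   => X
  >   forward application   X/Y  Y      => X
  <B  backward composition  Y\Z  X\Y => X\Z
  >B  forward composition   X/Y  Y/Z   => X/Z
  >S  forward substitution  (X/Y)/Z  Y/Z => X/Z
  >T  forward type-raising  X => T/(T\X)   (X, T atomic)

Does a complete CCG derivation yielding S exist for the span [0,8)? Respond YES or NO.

[0,8] S   >
  [0,7] S/N   <
    [0,1] "every" : PP/N
    [1,7] (S/N)\(PP/N)   <
      [1,6] N   <
        [1,3] N\S   <
          [1,2] "saw" : PP
          [2,3] "built" : (N\S)\PP
        [3,6] N\(N\S)   <
          [3,5] NP   >
            [3,4] "idea" : NP/N
            [4,5] "slowly" : N
          [5,6] "bone" : (N\(N\S))\NP
      [6,7] "read" : ((S/N)\(PP/N))\N
  [7,8] "cat" : N

YES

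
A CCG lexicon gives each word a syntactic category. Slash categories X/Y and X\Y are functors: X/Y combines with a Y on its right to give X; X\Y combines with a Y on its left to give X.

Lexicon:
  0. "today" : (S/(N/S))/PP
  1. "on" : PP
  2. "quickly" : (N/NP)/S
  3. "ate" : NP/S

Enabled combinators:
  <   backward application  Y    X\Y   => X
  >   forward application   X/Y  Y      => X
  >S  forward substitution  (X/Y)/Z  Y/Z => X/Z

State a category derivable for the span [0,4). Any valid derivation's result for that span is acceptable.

S

[0,4] S   >
  [0,2] S/(N/S)   >
    [0,1] "today" : (S/(N/S))/PP
    [1,2] "on" : PP
  [2,4] N/S   >S
    [2,3] "quickly" : (N/NP)/S
    [3,4] "ate" : NP/S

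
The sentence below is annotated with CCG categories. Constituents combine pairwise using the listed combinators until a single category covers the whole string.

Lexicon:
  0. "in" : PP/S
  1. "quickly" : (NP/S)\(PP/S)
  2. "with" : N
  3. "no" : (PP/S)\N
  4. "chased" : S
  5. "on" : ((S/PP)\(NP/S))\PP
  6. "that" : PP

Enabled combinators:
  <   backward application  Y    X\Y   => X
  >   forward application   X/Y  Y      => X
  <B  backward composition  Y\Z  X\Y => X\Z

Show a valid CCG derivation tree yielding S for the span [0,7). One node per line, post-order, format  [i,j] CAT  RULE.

[0,1] PP/S  lex  "in"
[1,2] (NP/S)\(PP/S)  lex  "quickly"
[0,2] NP/S  <  k=1
[2,3] N  lex  "with"
[3,4] (PP/S)\N  lex  "no"
[2,4] PP/S  <  k=3
[4,5] S  lex  "chased"
[2,5] PP  >  k=4
[5,6] ((S/PP)\(NP/S))\PP  lex  "on"
[2,6] (S/PP)\(NP/S)  <  k=5
[0,6] S/PP  <  k=2
[6,7] PP  lex  "that"
[0,7] S  >  k=6

[0,7] S   >
  [0,6] S/PP   <
    [0,2] NP/S   <
      [0,1] "in" : PP/S
      [1,2] "quickly" : (NP/S)\(PP/S)
    [2,6] (S/PP)\(NP/S)   <
      [2,5] PP   >
        [2,4] PP/S   <
          [2,3] "with" : N
          [3,4] "no" : (PP/S)\N
        [4,5] "chased" : S
      [5,6] "on" : ((S/PP)\(NP/S))\PP
  [6,7] "that" : PP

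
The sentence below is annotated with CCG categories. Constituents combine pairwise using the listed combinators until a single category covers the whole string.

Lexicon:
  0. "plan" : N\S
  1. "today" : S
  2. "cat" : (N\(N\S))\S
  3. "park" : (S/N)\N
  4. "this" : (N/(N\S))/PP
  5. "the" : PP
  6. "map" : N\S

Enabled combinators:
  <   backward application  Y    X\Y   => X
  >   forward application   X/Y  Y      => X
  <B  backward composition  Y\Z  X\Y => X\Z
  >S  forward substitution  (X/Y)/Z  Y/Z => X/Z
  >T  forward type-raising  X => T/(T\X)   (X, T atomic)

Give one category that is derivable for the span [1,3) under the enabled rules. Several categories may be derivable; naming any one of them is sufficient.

N\(N\S)

[0,7] S   >
  [0,4] S/N   <
    [0,3] N   <
      [0,1] "plan" : N\S
      [1,3] N\(N\S)   <
        [1,2] "today" : S
        [2,3] "cat" : (N\(N\S))\S
    [3,4] "park" : (S/N)\N
  [4,7] N   >
    [4,6] N/(N\S)   >
      [4,5] "this" : (N/(N\S))/PP
      [5,6] "the" : PP
    [6,7] "map" : N\S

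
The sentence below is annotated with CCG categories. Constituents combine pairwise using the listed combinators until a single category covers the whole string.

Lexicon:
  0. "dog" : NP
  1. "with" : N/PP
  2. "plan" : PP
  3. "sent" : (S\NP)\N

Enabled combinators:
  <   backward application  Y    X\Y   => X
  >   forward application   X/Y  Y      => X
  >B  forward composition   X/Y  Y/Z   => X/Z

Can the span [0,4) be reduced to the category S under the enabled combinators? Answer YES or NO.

YES

[0,4] S   <
  [0,1] "dog" : NP
  [1,4] S\NP   <
    [1,3] N   >
      [1,2] "with" : N/PP
      [2,3] "plan" : PP
    [3,4] "sent" : (S\NP)\N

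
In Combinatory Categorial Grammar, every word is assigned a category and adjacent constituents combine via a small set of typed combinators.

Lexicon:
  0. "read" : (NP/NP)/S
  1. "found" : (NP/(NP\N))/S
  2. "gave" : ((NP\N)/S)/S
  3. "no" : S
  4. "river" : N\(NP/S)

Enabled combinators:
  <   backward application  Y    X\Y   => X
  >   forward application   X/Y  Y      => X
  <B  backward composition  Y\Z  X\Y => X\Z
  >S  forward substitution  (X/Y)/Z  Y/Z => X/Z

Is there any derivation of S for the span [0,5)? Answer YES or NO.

(NP/NP)/S (NP/(NP\N))/S ((NP\N)/S)/S S N\(NP/S)
CKY chart[0,5] = {N}; S ∉ chart

NO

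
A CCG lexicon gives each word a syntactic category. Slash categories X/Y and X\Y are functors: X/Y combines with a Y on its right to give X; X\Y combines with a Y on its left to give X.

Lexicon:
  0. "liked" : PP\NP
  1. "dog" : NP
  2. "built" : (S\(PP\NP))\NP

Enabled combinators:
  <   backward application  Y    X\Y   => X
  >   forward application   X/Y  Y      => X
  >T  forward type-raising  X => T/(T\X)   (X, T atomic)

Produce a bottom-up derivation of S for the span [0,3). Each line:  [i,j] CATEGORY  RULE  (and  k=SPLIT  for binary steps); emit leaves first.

[0,3] S   <
  [0,1] "liked" : PP\NP
  [1,3] S\(PP\NP)   <
    [1,2] "dog" : NP
    [2,3] "built" : (S\(PP\NP))\NP

[0,1] PP\NP  lex  "liked"
[1,2] NP  lex  "dog"
[2,3] (S\(PP\NP))\NP  lex  "built"
[1,3] S\(PP\NP)  <  k=2
[0,3] S  <  k=1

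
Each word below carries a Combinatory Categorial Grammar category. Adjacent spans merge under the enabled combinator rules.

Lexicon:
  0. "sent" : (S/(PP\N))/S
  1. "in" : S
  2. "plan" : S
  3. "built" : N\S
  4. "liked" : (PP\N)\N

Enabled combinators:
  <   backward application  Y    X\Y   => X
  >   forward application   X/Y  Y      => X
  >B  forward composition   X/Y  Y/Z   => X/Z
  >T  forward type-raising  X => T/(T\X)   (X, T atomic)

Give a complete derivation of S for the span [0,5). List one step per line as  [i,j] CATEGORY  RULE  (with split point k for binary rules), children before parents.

[0,5] S   >
  [0,2] S/(PP\N)   >
    [0,1] "sent" : (S/(PP\N))/S
    [1,2] "in" : S
  [2,5] PP\N   <
    [2,4] N   <
      [2,3] "plan" : S
      [3,4] "built" : N\S
    [4,5] "liked" : (PP\N)\N

[0,1] (S/(PP\N))/S  lex  "sent"
[1,2] S  lex  "in"
[0,2] S/(PP\N)  >  k=1
[2,3] S  lex  "plan"
[3,4] N\S  lex  "built"
[2,4] N  <  k=3
[4,5] (PP\N)\N  lex  "liked"
[2,5] PP\N  <  k=4
[0,5] S  >  k=2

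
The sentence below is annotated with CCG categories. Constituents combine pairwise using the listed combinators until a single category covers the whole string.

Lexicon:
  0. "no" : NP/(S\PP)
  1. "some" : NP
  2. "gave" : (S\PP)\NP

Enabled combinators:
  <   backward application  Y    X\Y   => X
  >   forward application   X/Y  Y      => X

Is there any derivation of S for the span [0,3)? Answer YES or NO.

NO

NP/(S\PP) NP (S\PP)\NP
CKY chart[0,3] = {NP}; S ∉ chart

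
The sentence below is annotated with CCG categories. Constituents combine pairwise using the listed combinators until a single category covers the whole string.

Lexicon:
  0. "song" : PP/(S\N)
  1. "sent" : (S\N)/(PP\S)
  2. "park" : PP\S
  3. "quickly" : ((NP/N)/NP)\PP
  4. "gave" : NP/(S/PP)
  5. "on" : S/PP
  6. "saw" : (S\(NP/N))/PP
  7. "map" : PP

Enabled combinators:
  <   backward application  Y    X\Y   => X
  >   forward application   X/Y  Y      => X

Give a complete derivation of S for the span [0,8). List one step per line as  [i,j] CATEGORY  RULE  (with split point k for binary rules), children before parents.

[0,1] PP/(S\N)  lex  "song"
[1,2] (S\N)/(PP\S)  lex  "sent"
[2,3] PP\S  lex  "park"
[1,3] S\N  >  k=2
[0,3] PP  >  k=1
[3,4] ((NP/N)/NP)\PP  lex  "quickly"
[0,4] (NP/N)/NP  <  k=3
[4,5] NP/(S/PP)  lex  "gave"
[5,6] S/PP  lex  "on"
[4,6] NP  >  k=5
[0,6] NP/N  >  k=4
[6,7] (S\(NP/N))/PP  lex  "saw"
[7,8] PP  lex  "map"
[6,8] S\(NP/N)  >  k=7
[0,8] S  <  k=6

[0,8] S   <
  [0,6] NP/N   >
    [0,4] (NP/N)/NP   <
      [0,3] PP   >
        [0,1] "song" : PP/(S\N)
        [1,3] S\N   >
          [1,2] "sent" : (S\N)/(PP\S)
          [2,3] "park" : PP\S
      [3,4] "quickly" : ((NP/N)/NP)\PP
    [4,6] NP   >
      [4,5] "gave" : NP/(S/PP)
      [5,6] "on" : S/PP
  [6,8] S\(NP/N)   >
    [6,7] "saw" : (S\(NP/N))/PP
    [7,8] "map" : PP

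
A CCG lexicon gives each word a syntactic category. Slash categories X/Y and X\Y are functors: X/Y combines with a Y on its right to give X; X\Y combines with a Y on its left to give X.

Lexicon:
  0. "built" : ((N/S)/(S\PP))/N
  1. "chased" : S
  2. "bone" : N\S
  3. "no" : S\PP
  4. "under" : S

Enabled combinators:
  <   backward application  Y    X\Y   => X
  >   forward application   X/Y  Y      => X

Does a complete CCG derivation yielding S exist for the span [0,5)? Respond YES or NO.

((N/S)/(S\PP))/N S N\S S\PP S
CKY chart[0,5] = {N}; S ∉ chart

NO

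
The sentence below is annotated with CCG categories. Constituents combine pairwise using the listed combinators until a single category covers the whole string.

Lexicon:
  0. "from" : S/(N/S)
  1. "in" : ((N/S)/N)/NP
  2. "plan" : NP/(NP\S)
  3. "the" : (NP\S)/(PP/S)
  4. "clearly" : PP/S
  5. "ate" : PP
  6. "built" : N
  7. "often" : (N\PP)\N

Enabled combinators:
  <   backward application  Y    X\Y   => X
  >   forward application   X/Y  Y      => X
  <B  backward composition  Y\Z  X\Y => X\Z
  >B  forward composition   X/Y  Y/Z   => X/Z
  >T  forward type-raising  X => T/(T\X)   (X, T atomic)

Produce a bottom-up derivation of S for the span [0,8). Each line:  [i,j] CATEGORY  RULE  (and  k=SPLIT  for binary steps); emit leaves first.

[0,1] S/(N/S)  lex  "from"
[1,2] ((N/S)/N)/NP  lex  "in"
[2,3] NP/(NP\S)  lex  "plan"
[3,4] (NP\S)/(PP/S)  lex  "the"
[4,5] PP/S  lex  "clearly"
[3,5] NP\S  >  k=4
[2,5] NP  >  k=3
[1,5] (N/S)/N  >  k=2
[5,6] PP  lex  "ate"
[6,7] N  lex  "built"
[7,8] (N\PP)\N  lex  "often"
[6,8] N\PP  <  k=7
[5,8] N  <  k=6
[1,8] N/S  >  k=5
[0,8] S  >  k=1

[0,8] S   >
  [0,1] "from" : S/(N/S)
  [1,8] N/S   >
    [1,5] (N/S)/N   >
      [1,2] "in" : ((N/S)/N)/NP
      [2,5] NP   >
        [2,3] "plan" : NP/(NP\S)
        [3,5] NP\S   >
          [3,4] "the" : (NP\S)/(PP/S)
          [4,5] "clearly" : PP/S
    [5,8] N   <
      [5,6] "ate" : PP
      [6,8] N\PP   <
        [6,7] "built" : N
        [7,8] "often" : (N\PP)\N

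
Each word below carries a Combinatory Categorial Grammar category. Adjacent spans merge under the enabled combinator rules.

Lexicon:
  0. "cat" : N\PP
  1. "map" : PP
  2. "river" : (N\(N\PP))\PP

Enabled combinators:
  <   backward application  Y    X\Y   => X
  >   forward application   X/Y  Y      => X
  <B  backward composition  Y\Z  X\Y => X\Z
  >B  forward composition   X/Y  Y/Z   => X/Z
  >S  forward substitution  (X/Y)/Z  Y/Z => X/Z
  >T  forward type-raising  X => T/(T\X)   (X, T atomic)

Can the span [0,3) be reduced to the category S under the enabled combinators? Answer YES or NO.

NO

N\PP PP (N\(N\PP))\PP
CKY chart[0,3] = {N, N/(N\N), NP/(NP\N), PP/(PP\N), S/(S\N)}; S ∉ chart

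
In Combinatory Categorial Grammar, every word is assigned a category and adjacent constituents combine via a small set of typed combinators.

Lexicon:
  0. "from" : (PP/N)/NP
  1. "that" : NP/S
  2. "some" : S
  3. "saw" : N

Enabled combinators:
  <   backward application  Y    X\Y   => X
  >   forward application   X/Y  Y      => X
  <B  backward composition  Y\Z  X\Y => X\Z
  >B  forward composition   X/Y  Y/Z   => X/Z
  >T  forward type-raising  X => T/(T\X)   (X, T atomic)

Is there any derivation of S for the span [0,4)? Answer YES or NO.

NO

(PP/N)/NP NP/S S N
CKY chart[0,4] = {N/(N\PP), NP/(NP\PP), PP, PP/(N\N), PP/(PP\PP), S/(S\PP)}; S ∉ chart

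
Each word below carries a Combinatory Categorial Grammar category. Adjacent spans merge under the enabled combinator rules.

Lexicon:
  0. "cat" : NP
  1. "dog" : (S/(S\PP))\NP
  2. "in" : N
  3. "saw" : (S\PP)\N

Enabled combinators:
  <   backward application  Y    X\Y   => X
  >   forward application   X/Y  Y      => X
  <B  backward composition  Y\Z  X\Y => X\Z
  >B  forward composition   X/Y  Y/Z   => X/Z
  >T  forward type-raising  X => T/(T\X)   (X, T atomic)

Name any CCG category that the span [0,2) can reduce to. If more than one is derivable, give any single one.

S/(S\PP)

[0,4] S   >
  [0,2] S/(S\PP)   <
    [0,1] "cat" : NP
    [1,2] "dog" : (S/(S\PP))\NP
  [2,4] S\PP   <
    [2,3] "in" : N
    [3,4] "saw" : (S\PP)\N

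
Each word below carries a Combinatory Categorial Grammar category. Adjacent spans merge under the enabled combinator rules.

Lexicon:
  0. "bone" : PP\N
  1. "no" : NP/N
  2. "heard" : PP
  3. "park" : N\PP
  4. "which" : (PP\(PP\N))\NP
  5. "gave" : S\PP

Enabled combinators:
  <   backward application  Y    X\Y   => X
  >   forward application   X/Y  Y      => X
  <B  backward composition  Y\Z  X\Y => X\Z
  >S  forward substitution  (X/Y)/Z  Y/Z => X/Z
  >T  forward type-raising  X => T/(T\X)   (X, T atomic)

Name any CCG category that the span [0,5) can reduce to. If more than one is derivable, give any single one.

PP

[0,6] S   <
  [0,5] PP   <
    [0,1] "bone" : PP\N
    [1,5] PP\(PP\N)   <
      [1,4] NP   >
        [1,2] "no" : NP/N
        [2,4] N   >
          [2,3] N/(N\PP)   >T
            [2,3] "heard" : PP
          [3,4] "park" : N\PP
      [4,5] "which" : (PP\(PP\N))\NP
  [5,6] "gave" : S\PP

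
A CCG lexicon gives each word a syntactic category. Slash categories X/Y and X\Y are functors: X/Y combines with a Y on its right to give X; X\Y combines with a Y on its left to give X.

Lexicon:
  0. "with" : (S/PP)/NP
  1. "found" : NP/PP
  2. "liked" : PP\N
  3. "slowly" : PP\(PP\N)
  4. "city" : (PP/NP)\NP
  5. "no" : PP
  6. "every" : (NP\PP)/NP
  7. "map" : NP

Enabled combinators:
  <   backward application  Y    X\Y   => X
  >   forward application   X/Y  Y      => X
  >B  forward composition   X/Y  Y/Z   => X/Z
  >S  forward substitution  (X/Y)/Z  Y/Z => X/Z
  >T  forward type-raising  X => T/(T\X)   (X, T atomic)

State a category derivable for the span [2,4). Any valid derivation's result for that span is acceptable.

PP

[0,8] S   >
  [0,5] S/NP   >S
    [0,1] "with" : (S/PP)/NP
    [1,5] PP/NP   <
      [1,4] NP   >
        [1,2] "found" : NP/PP
        [2,4] PP   <
          [2,3] "liked" : PP\N
          [3,4] "slowly" : PP\(PP\N)
      [4,5] "city" : (PP/NP)\NP
  [5,8] NP   <
    [5,6] "no" : PP
    [6,8] NP\PP   >
      [6,7] "every" : (NP\PP)/NP
      [7,8] "map" : NP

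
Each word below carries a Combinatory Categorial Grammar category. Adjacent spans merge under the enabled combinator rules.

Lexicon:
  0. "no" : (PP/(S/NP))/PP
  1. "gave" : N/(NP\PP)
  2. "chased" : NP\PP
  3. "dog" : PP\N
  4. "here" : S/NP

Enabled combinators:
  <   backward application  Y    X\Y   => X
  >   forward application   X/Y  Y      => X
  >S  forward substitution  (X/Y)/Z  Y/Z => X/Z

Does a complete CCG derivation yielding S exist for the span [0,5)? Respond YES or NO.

NO

(PP/(S/NP))/PP N/(NP\PP) NP\PP PP\N S/NP
CKY chart[0,5] = {PP}; S ∉ chart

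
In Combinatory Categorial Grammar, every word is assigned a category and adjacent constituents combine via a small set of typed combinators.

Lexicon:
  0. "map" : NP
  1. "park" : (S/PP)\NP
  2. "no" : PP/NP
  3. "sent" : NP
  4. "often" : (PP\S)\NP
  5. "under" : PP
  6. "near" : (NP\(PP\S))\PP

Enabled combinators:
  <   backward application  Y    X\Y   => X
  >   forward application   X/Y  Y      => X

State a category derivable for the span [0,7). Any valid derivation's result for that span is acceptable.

S

[0,7] S   >
  [0,2] S/PP   <
    [0,1] "map" : NP
    [1,2] "park" : (S/PP)\NP
  [2,7] PP   >
    [2,3] "no" : PP/NP
    [3,7] NP   <
      [3,5] PP\S   <
        [3,4] "sent" : NP
        [4,5] "often" : (PP\S)\NP
      [5,7] NP\(PP\S)   <
        [5,6] "under" : PP
        [6,7] "near" : (NP\(PP\S))\PP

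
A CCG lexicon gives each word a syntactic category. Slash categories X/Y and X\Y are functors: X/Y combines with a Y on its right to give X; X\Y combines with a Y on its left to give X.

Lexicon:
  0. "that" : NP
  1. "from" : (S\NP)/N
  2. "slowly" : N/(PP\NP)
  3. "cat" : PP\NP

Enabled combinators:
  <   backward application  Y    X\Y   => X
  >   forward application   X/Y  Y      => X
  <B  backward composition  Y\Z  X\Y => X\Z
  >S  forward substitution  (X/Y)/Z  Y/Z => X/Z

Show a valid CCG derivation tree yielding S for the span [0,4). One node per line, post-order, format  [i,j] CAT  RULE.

[0,1] NP  lex  "that"
[1,2] (S\NP)/N  lex  "from"
[2,3] N/(PP\NP)  lex  "slowly"
[3,4] PP\NP  lex  "cat"
[2,4] N  >  k=3
[1,4] S\NP  >  k=2
[0,4] S  <  k=1

[0,4] S   <
  [0,1] "that" : NP
  [1,4] S\NP   >
    [1,2] "from" : (S\NP)/N
    [2,4] N   >
      [2,3] "slowly" : N/(PP\NP)
      [3,4] "cat" : PP\NP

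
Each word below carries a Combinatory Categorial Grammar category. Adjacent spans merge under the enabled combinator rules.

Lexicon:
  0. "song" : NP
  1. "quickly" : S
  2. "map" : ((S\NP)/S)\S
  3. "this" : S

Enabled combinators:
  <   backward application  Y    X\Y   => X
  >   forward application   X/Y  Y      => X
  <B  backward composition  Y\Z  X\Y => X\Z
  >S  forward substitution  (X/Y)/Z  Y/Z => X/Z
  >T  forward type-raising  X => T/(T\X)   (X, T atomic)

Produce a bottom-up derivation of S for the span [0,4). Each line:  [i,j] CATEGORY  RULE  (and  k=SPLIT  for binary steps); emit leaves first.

[0,4] S   <
  [0,1] "song" : NP
  [1,4] S\NP   >
    [1,3] (S\NP)/S   <
      [1,2] "quickly" : S
      [2,3] "map" : ((S\NP)/S)\S
    [3,4] "this" : S

[0,1] NP  lex  "song"
[1,2] S  lex  "quickly"
[2,3] ((S\NP)/S)\S  lex  "map"
[1,3] (S\NP)/S  <  k=2
[3,4] S  lex  "this"
[1,4] S\NP  >  k=3
[0,4] S  <  k=1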